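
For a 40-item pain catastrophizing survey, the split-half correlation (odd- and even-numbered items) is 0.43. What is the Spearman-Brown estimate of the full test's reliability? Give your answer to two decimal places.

0.60

The full test is twice the length of either half (n = 2).
r_full = 2(0.43) / (1 + 0.43)
       = 0.8600 / 1.4300 = 0.6014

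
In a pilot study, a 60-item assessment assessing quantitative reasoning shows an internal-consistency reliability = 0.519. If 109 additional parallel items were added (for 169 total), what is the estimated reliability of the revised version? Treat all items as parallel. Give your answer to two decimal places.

Length ratio n = 169/60 = 2.8167
r_new = 2.8167·0.519 / [1 + (2.8167 − 1)·0.519]
     = 1.4619 / 1.9429 = 0.7524

0.75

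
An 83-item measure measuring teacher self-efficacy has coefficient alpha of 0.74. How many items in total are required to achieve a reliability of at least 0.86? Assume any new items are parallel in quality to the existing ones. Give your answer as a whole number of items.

Invert Spearman-Brown to solve for n:
n = r_target (1 − r_old) / [ r_old (1 − r_target) ]
n = 0.86 × (1 − 0.74) / [ 0.74 × (1 − 0.86) ]
n = 0.2236 / 0.1036 ≈ 2.1583
Items needed = n × 83 = 2.1583 × 83 ≈ 179.14 → round up to 180

180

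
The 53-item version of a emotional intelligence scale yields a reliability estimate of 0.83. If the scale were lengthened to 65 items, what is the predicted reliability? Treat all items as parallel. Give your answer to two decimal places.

0.86

n = 65/53 = 1.2264
By Spearman-Brown, r_new = n r / (1 + (n − 1) r).
r_new = 1.2264·0.83 / [1 + (1.2264 − 1)·0.83]
r_new = 1.0179 / 1.1879 ≈ 0.8569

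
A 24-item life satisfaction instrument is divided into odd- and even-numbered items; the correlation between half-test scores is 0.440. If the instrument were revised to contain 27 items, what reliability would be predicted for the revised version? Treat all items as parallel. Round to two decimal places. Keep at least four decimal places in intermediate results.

Full-test reliability from the split-half r: r_full = 2(0.440)/(1 + 0.440) = 0.6111
Then adjust to 27 items: n = 27/24 = 1.1250
r_new = n·r_full / (1 + (n − 1)·r_full) = 0.6875 / 1.0764 ≈ 0.6387

0.64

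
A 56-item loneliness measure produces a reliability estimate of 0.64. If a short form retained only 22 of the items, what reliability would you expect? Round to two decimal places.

0.41

Length ratio n = 22/56 = 0.3929
Spearman-Brown: r_new = n·r / (1 + (n − 1)·r)
r_new = 0.3929·0.64 / [1 + (0.3929 − 1)·0.64]
     = 0.2515 / 0.6115 = 0.4113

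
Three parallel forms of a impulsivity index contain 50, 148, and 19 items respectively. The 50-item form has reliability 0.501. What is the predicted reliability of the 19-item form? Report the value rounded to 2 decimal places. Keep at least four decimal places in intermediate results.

Only the ratio of lengths matters: n = 19/50 = 0.3800
r_{19} = n·r / (1 + (n − 1)·r) = 0.1904 / 0.6894 ≈ 0.2762

0.28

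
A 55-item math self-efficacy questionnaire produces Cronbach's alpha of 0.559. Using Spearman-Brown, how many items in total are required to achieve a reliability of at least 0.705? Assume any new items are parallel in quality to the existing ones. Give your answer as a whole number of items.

104

n = [0.705 × 0.441] / [0.559 × 0.295]
  = 0.310905 / 0.164905 = 1.8854
1.8854 × 55 = 103.70 → 104 items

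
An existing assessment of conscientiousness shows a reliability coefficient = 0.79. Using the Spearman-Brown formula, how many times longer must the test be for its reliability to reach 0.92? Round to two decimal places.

Spearman-Brown solved for the length factor n:
n = r_target (1 − r_old) / [ r_old (1 − r_target) ]
n = 0.92 × (1 − 0.79) / [ 0.79 × (1 − 0.92) ]
  = 0.1932 / 0.0632 = 3.0570

3.06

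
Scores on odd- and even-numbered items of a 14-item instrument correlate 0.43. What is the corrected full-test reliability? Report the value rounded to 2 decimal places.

Apply the Spearman-Brown correction with n = 2:
r_full = 2(0.43) / (1 + 0.43)
r_full = 0.8600 / 1.4300 ≈ 0.6014

0.60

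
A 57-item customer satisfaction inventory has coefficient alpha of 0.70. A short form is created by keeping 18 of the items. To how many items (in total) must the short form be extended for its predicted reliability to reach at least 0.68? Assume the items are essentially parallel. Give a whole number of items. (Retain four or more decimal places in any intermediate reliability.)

First, r for the 18-item form: n = 18/57 = 0.3158, so r_18 = 0.3158·0.70/(1 + (0.3158 − 1)·0.70) = 0.4243
Length factor from the short form to reach 0.68: n' = 0.68(1 − 0.4243) / [0.4243(1 − 0.68)] ≈ 2.8832
Items = 2.8832 × 18 ≈ 51.90 → 52

52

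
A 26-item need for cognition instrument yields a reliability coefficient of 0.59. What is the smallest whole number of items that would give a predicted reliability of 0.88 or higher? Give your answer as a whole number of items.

Spearman-Brown solved for the length factor n:
n = r_target (1 − r_old) / [ r_old (1 − r_target) ]
n = 0.88 × (1 − 0.59) / [ 0.59 × (1 − 0.88) ]
n = 0.3608 / 0.0708 ≈ 5.0960
5.0960 × 26 = 132.50 → 133 items

133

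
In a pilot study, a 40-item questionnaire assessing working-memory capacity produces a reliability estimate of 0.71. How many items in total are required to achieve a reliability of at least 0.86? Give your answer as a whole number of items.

n = [0.86 × 0.29] / [0.71 × 0.14]
  = 0.2494 / 0.0994 = 2.5091
2.5091 × 40 = 100.36 → 101 items

101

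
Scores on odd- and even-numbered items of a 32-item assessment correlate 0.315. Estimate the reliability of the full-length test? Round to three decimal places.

The full test is twice the length of either half (n = 2).
r_full = 2(0.315) / (1 + 0.315)
r_full = 0.6300 / 1.3150 ≈ 0.4791

0.479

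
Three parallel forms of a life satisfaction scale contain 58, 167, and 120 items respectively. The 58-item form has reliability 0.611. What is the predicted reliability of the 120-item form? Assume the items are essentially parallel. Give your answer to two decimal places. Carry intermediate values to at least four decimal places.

0.76

The 167-item form is not needed; work directly from the 58-item form with n = 120/58 = 2.0690.
r_{120} = n·r / (1 + (n − 1)·r) = 1.2642 / 1.6532 ≈ 0.7647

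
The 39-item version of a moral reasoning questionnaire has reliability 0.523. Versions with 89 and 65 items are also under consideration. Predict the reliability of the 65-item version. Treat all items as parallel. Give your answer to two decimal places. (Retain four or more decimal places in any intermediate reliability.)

The 89-item form is not needed; work directly from the 39-item form with n = 65/39 = 1.6667.
r_{65} = n·r / (1 + (n − 1)·r) = 0.8717 / 1.3487 ≈ 0.6463

0.65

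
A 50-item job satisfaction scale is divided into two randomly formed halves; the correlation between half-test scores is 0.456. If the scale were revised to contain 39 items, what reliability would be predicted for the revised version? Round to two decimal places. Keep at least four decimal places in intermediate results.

First correct the split-half correlation to full-test reliability: r_full = 2 × 0.456 / (1 + 0.456) ≈ 0.6264
Then adjust to 39 items: n = 39/50 = 0.7800
r_new = n·r_full / (1 + (n − 1)·r_full) = 0.4886 / 0.8622 ≈ 0.5667

0.57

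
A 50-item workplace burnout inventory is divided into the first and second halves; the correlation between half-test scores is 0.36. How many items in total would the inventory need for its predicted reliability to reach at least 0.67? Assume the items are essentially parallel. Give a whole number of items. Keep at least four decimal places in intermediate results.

Corrected full-test reliability: r_full = 2 × 0.36 / (1 + 0.36) ≈ 0.5294
n = r_tgt(1 − r_full) / [r_full(1 − r_tgt)] = 0.67 × 0.4706 / (0.5294 × 0.33) ≈ 1.8048
Required items = 1.8048 × 50 = 90.24, so 91 items.

91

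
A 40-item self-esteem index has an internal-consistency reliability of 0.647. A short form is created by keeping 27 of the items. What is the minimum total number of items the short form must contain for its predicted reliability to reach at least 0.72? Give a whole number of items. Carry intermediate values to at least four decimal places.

Short-form reliability: n = 27/40 = 0.6750; r_27 = n·r/(1+(n−1)r) ≈ 0.5530
Then solve for n' with r_old = 0.5530, r_target = 0.72: n' = 0.72(1 − 0.5530)/[0.5530(1 − 0.72)] = 2.0785
Total items = 2.0785 × 27 = 56.12, rounded up to 57.

57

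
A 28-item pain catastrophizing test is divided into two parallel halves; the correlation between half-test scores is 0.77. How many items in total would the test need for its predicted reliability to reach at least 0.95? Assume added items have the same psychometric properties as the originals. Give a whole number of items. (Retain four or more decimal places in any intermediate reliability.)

80

r_full = 2(0.77)/(1 + 0.77) = 0.8701
n = r_tgt(1 − r_full) / [r_full(1 − r_tgt)] = 0.95 × 0.1299 / (0.8701 × 0.05) ≈ 2.8366
Required items = 2.8366 × 28 = 79.42, so 80 items.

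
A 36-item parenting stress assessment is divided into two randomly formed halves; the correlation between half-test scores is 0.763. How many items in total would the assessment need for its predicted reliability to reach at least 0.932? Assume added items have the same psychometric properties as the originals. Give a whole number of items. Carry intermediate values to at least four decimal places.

77

r_full = 2(0.763)/(1 + 0.763) = 0.8656
Solve Spearman-Brown for n: n = 0.932(1 − 0.8656) / [0.8656(1 − 0.932)] = 2.1281
Items = 2.1281 × 36 ≈ 76.61 → 77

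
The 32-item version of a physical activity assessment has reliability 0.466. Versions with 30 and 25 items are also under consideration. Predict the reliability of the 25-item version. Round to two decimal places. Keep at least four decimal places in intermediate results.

0.41

Only the ratio of lengths matters: n = 25/32 = 0.7812
r_{25} = n·r / (1 + (n − 1)·r) = 0.3640 / 0.8980 ≈ 0.4053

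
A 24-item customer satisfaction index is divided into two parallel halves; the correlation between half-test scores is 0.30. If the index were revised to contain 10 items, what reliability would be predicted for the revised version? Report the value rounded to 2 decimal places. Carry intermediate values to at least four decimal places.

First correct the split-half correlation to full-test reliability: r_full = 2 × 0.30 / (1 + 0.30) ≈ 0.4615
Then adjust to 10 items: n = 10/24 = 0.4167
r_new = n·r_full / (1 + (n − 1)·r_full) = 0.1923 / 0.7308 ≈ 0.2631

0.26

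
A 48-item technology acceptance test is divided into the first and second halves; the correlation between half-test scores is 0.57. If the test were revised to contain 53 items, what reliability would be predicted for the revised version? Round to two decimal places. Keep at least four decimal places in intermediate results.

0.75

Spearman-Brown correction (n = 2): r_full = 2·0.57/(1 + 0.57) = 0.7261
Then adjust to 53 items: n = 53/48 = 1.1042
r_new = n·r_full / (1 + (n − 1)·r_full) = 0.8018 / 1.0757 ≈ 0.7454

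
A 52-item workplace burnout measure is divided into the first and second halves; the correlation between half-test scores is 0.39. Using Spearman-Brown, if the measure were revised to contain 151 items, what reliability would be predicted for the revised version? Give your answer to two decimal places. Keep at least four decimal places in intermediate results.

0.79

First correct the split-half correlation to full-test reliability: r_full = 2 × 0.39 / (1 + 0.39) ≈ 0.5612
Length factor from 52 to 151 items: n = 151/52 = 2.9038
r_new = n·r_full / (1 + (n − 1)·r_full) = 1.6296 / 2.0684 ≈ 0.7879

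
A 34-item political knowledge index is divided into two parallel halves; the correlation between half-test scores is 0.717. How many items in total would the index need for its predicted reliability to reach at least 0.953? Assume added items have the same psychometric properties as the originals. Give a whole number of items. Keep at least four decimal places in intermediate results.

r_full = 2(0.717)/(1 + 0.717) = 0.8352
Solve Spearman-Brown for n: n = 0.953(1 − 0.8352) / [0.8352(1 − 0.953)] = 4.0009
Required items = 4.0009 × 34 = 136.03, so 137 items.

137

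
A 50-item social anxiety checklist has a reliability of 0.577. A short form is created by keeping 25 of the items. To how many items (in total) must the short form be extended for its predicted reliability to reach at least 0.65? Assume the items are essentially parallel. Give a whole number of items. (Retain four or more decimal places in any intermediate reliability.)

Short-form reliability: n = 25/50 = 0.5000; r_25 = n·r/(1+(n−1)r) ≈ 0.4055
Length factor from the short form to reach 0.65: n' = 0.65(1 − 0.4055) / [0.4055(1 − 0.65)] ≈ 2.7227
Items = 2.7227 × 25 ≈ 68.07 → 69

69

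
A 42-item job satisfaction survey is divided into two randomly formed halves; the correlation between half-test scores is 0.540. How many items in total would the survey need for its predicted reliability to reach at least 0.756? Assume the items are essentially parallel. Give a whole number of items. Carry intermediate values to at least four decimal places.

r_full = 2(0.540)/(1 + 0.540) = 0.7013
Solve Spearman-Brown for n: n = 0.756(1 − 0.7013) / [0.7013(1 − 0.756)] = 1.3197
Items = 1.3197 × 42 ≈ 55.43 → 56

56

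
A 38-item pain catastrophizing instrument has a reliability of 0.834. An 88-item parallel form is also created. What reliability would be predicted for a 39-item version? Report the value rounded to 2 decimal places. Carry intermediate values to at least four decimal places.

Only the ratio of lengths matters: n = 39/38 = 1.0263
r_{39} = n·r / (1 + (n − 1)·r) = 0.8559 / 1.0219 ≈ 0.8376

0.84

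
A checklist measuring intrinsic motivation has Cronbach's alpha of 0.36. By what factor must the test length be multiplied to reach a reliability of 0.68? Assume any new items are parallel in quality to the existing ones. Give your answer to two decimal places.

3.78

n = [0.68 × 0.64] / [0.36 × 0.32]
n = 0.4352 / 0.1152 ≈ 3.7778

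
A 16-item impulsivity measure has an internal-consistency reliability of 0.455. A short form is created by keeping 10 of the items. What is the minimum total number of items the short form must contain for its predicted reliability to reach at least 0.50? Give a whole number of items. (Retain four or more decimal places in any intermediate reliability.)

20

First, r for the 10-item form: n = 10/16 = 0.6250, so r_10 = 0.6250·0.455/(1 + (0.6250 − 1)·0.455) = 0.3429
Then solve for n' with r_old = 0.3429, r_target = 0.50: n' = 0.50(1 − 0.3429)/[0.3429(1 − 0.50)] = 1.9163
Total items = 1.9163 × 10 = 19.16, rounded up to 20.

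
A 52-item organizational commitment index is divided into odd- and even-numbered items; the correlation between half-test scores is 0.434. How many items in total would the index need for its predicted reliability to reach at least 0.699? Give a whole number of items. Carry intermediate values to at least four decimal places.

79

Corrected full-test reliability: r_full = 2 × 0.434 / (1 + 0.434) ≈ 0.6053
Solve Spearman-Brown for n: n = 0.699(1 − 0.6053) / [0.6053(1 − 0.699)] = 1.5143
Items = 1.5143 × 52 ≈ 78.74 → 79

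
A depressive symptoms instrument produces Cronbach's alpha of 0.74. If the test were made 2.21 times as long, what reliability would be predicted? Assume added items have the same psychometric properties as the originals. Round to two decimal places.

Spearman-Brown: r_new = n·r / (1 + (n − 1)·r)
r_new = 2.21·0.74 / [1 + (2.21 − 1)·0.74]
r_new = 1.6354 / 1.8954 ≈ 0.8628

0.86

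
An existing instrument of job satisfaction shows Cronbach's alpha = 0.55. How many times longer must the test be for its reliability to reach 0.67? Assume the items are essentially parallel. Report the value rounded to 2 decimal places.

1.66

n = 0.67 × (1 − 0.55) / [ 0.55 × (1 − 0.67) ]
n = 0.3015 / 0.1815 ≈ 1.6612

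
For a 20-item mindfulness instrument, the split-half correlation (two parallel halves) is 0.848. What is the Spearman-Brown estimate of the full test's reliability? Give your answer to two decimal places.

0.92

The full test is twice the length of either half (n = 2).
r_full = 2r_hh / (1 + r_hh) = 2 × 0.848 / (1 + 0.848)
r_full = 1.6960 / 1.8480 ≈ 0.9177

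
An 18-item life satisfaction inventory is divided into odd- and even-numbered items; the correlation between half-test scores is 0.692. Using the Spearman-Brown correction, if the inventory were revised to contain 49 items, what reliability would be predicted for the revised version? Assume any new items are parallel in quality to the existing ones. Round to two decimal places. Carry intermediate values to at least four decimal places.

0.92

Full-test reliability from the split-half r: r_full = 2(0.692)/(1 + 0.692) = 0.8180
Length factor from 18 to 49 items: n = 49/18 = 2.7222
r_new = n·r_full / (1 + (n − 1)·r_full) = 2.2268 / 2.4088 ≈ 0.9244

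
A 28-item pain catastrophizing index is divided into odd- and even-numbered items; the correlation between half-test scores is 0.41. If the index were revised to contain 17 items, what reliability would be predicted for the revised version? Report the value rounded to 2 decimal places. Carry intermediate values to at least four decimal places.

Full-test reliability from the split-half r: r_full = 2(0.41)/(1 + 0.41) = 0.5816
Then adjust to 17 items: n = 17/28 = 0.6071
r_new = n·r_full / (1 + (n − 1)·r_full) = 0.3531 / 0.7715 ≈ 0.4577

0.46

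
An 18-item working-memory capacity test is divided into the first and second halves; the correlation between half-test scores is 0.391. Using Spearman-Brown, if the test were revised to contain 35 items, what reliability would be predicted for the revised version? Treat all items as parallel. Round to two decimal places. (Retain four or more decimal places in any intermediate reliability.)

0.71

Full-test reliability from the split-half r: r_full = 2(0.391)/(1 + 0.391) = 0.5622
Then adjust to 35 items: n = 35/18 = 1.9444
r_new = n·r_full / (1 + (n − 1)·r_full) = 1.0931 / 1.5309 ≈ 0.7140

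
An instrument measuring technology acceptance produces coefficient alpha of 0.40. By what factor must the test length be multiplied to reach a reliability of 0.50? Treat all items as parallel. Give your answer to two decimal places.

Spearman-Brown solved for the length factor n:
n = r_target (1 − r_old) / [ r_old (1 − r_target) ]
n = [0.50 × 0.60] / [0.40 × 0.50]
n = 0.3000 / 0.2000 ≈ 1.5000

1.50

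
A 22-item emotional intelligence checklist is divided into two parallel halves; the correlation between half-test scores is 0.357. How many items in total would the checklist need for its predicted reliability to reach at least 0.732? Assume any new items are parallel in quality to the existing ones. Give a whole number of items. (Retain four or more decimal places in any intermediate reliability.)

55

Corrected full-test reliability: r_full = 2 × 0.357 / (1 + 0.357) ≈ 0.5262
Solve Spearman-Brown for n: n = 0.732(1 − 0.5262) / [0.5262(1 − 0.732)] = 2.4594
Required items = 2.4594 × 22 = 54.11, so 55 items.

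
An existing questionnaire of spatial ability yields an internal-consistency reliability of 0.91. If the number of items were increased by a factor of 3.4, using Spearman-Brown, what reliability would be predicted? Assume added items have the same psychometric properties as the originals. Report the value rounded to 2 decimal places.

r_new = (3.4 × 0.91) / (1 + (3.4 − 1) × 0.91)
     = 3.0940 / 3.1840 = 0.9717

0.97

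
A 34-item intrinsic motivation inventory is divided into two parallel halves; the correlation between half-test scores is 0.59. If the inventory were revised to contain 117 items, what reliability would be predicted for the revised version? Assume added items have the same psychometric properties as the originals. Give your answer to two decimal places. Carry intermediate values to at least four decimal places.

First correct the split-half correlation to full-test reliability: r_full = 2 × 0.59 / (1 + 0.59) ≈ 0.7421
Then adjust to 117 items: n = 117/34 = 3.4412
r_new = n·r_full / (1 + (n − 1)·r_full) = 2.5537 / 2.8116 ≈ 0.9083

0.91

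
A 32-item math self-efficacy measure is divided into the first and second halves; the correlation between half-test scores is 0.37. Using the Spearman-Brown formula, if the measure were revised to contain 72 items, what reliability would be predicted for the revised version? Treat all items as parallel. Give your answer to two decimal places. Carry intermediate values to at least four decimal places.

First correct the split-half correlation to full-test reliability: r_full = 2 × 0.37 / (1 + 0.37) ≈ 0.5401
Then adjust to 72 items: n = 72/32 = 2.2500
r_new = n·r_full / (1 + (n − 1)·r_full) = 1.2152 / 1.6751 ≈ 0.7254

0.73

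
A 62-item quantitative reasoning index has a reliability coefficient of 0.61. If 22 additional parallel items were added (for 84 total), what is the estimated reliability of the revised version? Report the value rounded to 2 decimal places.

n = 84/62 = 1.3548
r_new = (1.3548 × 0.61) / (1 + (1.3548 − 1) × 0.61)
r_new = 0.8264 / 1.2164 ≈ 0.6794

0.68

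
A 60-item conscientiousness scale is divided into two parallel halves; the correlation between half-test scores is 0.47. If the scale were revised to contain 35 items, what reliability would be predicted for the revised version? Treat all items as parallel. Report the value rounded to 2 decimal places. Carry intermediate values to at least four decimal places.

0.51

First correct the split-half correlation to full-test reliability: r_full = 2 × 0.47 / (1 + 0.47) ≈ 0.6395
Then adjust to 35 items: n = 35/60 = 0.5833
r_new = n·r_full / (1 + (n − 1)·r_full) = 0.3730 / 0.7335 ≈ 0.5085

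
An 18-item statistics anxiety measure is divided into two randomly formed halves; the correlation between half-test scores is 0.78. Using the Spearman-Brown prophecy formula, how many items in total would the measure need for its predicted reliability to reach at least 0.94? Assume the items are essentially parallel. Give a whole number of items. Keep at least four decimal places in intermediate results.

40

r_full = 2(0.78)/(1 + 0.78) = 0.8764
Solve Spearman-Brown for n: n = 0.94(1 − 0.8764) / [0.8764(1 − 0.94)] = 2.2095
Required items = 2.2095 × 18 = 39.77, so 40 items.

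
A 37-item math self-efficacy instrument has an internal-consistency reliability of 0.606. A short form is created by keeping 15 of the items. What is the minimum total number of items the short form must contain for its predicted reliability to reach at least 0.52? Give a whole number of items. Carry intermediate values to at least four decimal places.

27

First, r for the 15-item form: n = 15/37 = 0.4054, so r_15 = 0.4054·0.606/(1 + (0.4054 − 1)·0.606) = 0.3841
Length factor from the short form to reach 0.52: n' = 0.52(1 − 0.3841) / [0.3841(1 − 0.52)] ≈ 1.7371
Total items = 1.7371 × 15 = 26.06, rounded up to 27.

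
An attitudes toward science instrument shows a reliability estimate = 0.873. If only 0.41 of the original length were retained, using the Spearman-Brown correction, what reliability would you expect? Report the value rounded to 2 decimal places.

0.74

Spearman-Brown: r_new = n·r / (1 + (n − 1)·r)
r_new = 0.41·0.873 / [1 + (0.41 − 1)·0.873]
r_new = 0.3579 / 0.4849 ≈ 0.7381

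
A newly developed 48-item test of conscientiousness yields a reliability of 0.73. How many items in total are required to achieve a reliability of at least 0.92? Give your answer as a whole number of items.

n = [0.92 × 0.27] / [0.73 × 0.08]
n = 0.2484 / 0.0584 ≈ 4.2534
So the test needs 4.2534 × 48 ≈ 204.16 items; rounding up, 205.

205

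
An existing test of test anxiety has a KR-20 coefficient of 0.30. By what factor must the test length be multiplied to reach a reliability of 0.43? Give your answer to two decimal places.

Invert Spearman-Brown to solve for n:
n = r*(1 − r) / [ r (1 − r*) ]
n = 0.43(1 − 0.30) / [0.30(1 − 0.43)]
n = 0.3010 / 0.1710 ≈ 1.7602

1.76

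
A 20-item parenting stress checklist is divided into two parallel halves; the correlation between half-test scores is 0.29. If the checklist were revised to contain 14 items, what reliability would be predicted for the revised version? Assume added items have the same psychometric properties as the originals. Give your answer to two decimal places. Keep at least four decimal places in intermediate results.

0.36

Full-test reliability from the split-half r: r_full = 2(0.29)/(1 + 0.29) = 0.4496
Then adjust to 14 items: n = 14/20 = 0.7000
r_new = n·r_full / (1 + (n − 1)·r_full) = 0.3147 / 0.8651 ≈ 0.3638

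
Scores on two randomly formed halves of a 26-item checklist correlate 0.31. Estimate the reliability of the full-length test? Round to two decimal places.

Each half is half the length of the full test, so the full test is n = 2 times a half.
r_full = 2(0.31) / (1 + 0.31)
       = 0.6200 / 1.3100 = 0.4733

0.47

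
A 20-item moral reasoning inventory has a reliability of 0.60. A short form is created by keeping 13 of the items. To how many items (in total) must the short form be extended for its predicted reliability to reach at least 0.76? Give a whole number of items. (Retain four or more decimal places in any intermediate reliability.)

43

Short-form reliability: n = 13/20 = 0.6500; r_13 = n·r/(1+(n−1)r) ≈ 0.4937
Then solve for n' with r_old = 0.4937, r_target = 0.76: n' = 0.76(1 − 0.4937)/[0.4937(1 − 0.76)] = 3.2475
Items = 3.2475 × 13 ≈ 42.22 → 43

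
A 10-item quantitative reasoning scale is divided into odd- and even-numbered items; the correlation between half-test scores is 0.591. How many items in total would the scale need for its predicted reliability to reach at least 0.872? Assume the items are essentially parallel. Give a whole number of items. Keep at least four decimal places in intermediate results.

r_full = 2(0.591)/(1 + 0.591) = 0.7429
n = r_tgt(1 − r_full) / [r_full(1 − r_tgt)] = 0.872 × 0.2571 / (0.7429 × 0.128) ≈ 2.3576
Items = 2.3576 × 10 ≈ 23.58 → 24

24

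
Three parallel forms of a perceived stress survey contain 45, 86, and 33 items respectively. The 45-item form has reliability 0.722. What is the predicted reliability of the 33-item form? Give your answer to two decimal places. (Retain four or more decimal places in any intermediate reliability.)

The 86-item form is not needed; work directly from the 45-item form with n = 33/45 = 0.7333.
r_{33} = n·r / (1 + (n − 1)·r) = 0.5294 / 0.8074 ≈ 0.6557

0.66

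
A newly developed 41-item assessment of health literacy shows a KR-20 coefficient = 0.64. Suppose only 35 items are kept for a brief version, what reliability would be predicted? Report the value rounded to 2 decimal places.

n = 35/41 = 0.8537
r_new = 0.8537·0.64 / [1 + (0.8537 − 1)·0.64]
r_new = 0.5464 / 0.9064 ≈ 0.6028

0.60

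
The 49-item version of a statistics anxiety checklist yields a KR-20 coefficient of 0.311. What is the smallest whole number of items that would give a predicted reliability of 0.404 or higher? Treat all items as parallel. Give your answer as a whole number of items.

74

n = 0.404(1 − 0.311) / [0.311(1 − 0.404)]
  = 0.278356 / 0.185356 = 1.5017
So the test needs 1.5017 × 49 ≈ 73.58 items; rounding up, 74.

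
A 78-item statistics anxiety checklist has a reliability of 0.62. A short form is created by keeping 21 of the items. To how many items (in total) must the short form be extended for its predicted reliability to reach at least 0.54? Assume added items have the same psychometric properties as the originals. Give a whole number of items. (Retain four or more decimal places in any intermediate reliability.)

57

Short-form reliability: n = 21/78 = 0.2692; r_21 = n·r/(1+(n−1)r) ≈ 0.3052
Then solve for n' with r_old = 0.3052, r_target = 0.54: n' = 0.54(1 − 0.3052)/[0.3052(1 − 0.54)] = 2.6725
Items = 2.6725 × 21 ≈ 56.12 → 57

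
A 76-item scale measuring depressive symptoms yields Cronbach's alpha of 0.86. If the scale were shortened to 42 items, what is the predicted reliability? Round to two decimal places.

The new length is 42/76 = 0.5526 times the old.
Spearman-Brown: r_new = n·r / (1 + (n − 1)·r)
r_new = (0.5526 × 0.86) / (1 + (0.5526 − 1) × 0.86)
r_new = 0.4752 / 0.6152 ≈ 0.7724

0.77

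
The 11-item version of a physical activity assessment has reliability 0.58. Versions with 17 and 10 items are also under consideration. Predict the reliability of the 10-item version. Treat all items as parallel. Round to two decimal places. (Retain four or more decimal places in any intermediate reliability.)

0.56

The 17-item form is not needed; work directly from the 11-item form with n = 10/11 = 0.9091.
r_{10} = n·r / (1 + (n − 1)·r) = 0.5273 / 0.9473 ≈ 0.5566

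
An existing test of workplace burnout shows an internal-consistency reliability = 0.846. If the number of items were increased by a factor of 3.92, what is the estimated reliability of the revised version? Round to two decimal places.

By Spearman-Brown, r_new = n r / (1 + (n − 1) r).
r_new = 3.92·0.846 / [1 + (3.92 − 1)·0.846]
     = 3.3163 / 3.4703 = 0.9556

0.96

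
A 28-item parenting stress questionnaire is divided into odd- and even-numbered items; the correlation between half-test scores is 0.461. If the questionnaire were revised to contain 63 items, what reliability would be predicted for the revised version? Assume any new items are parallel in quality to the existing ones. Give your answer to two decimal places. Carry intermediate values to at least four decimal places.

0.79

First correct the split-half correlation to full-test reliability: r_full = 2 × 0.461 / (1 + 0.461) ≈ 0.6311
Length factor from 28 to 63 items: n = 63/28 = 2.2500
r_new = n·r_full / (1 + (n − 1)·r_full) = 1.4200 / 1.7889 ≈ 0.7938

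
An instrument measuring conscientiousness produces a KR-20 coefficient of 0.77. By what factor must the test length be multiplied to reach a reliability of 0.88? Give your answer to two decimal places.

Spearman-Brown solved for the length factor n:
n = r_target (1 − r_old) / [ r_old (1 − r_target) ]
n = 0.88 × (1 − 0.77) / [ 0.77 × (1 − 0.88) ]
n = 0.2024 / 0.0924 ≈ 2.1905

2.19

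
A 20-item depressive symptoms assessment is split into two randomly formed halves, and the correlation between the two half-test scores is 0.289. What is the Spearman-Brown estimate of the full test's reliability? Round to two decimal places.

0.45

The full test is twice the length of either half (n = 2).
r_full = 2r_hh / (1 + r_hh) = 2 × 0.289 / (1 + 0.289)
r_full = 0.5780 / 1.2890 ≈ 0.4484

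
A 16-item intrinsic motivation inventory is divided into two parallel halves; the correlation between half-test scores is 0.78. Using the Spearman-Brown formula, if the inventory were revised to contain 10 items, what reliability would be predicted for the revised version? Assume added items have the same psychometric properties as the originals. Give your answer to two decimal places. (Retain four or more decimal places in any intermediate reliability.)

First correct the split-half correlation to full-test reliability: r_full = 2 × 0.78 / (1 + 0.78) ≈ 0.8764
Then adjust to 10 items: n = 10/16 = 0.6250
r_new = n·r_full / (1 + (n − 1)·r_full) = 0.5477 / 0.6714 ≈ 0.8158

0.82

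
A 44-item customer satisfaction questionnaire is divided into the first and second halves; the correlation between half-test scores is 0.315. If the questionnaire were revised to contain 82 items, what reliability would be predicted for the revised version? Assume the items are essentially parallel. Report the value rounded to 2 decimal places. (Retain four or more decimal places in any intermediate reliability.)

0.63

First correct the split-half correlation to full-test reliability: r_full = 2 × 0.315 / (1 + 0.315) ≈ 0.4791
Then adjust to 82 items: n = 82/44 = 1.8636
r_new = n·r_full / (1 + (n − 1)·r_full) = 0.8929 / 1.4138 ≈ 0.6316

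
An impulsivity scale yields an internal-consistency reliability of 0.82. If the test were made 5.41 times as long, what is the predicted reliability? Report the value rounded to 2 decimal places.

0.96

Apply the Spearman-Brown prophecy formula, r' = nr / [1 + (n − 1)r]:
r_new = (5.41 × 0.82) / (1 + (5.41 − 1) × 0.82)
     = 4.4362 / 4.6162 = 0.9610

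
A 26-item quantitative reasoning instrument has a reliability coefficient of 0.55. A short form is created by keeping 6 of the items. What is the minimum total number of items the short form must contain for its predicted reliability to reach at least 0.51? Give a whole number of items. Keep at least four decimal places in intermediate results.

23

First, r for the 6-item form: n = 6/26 = 0.2308, so r_6 = 0.2308·0.55/(1 + (0.2308 − 1)·0.55) = 0.2200
Length factor from the short form to reach 0.51: n' = 0.51(1 − 0.2200) / [0.2200(1 − 0.51)] ≈ 3.6902
Total items = 3.6902 × 6 = 22.14, rounded up to 23.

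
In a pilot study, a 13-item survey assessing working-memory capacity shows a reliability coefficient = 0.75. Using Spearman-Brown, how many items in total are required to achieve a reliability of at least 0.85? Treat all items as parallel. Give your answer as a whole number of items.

n = 0.85(1 − 0.75) / [0.75(1 − 0.85)]
  = 0.2125 / 0.1125 = 1.8889
So the test needs 1.8889 × 13 ≈ 24.56 items; rounding up, 25.

25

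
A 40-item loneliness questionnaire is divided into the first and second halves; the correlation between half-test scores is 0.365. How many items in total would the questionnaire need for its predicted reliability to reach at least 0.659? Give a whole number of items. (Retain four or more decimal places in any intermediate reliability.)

68

Corrected full-test reliability: r_full = 2 × 0.365 / (1 + 0.365) ≈ 0.5348
n = r_tgt(1 − r_full) / [r_full(1 − r_tgt)] = 0.659 × 0.4652 / (0.5348 × 0.341) ≈ 1.6810
Items = 1.6810 × 40 ≈ 67.24 → 68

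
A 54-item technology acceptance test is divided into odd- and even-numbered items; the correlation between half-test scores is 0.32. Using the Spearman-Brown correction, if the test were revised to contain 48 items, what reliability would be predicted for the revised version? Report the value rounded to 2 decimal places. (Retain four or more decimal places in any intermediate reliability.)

Full-test reliability from the split-half r: r_full = 2(0.32)/(1 + 0.32) = 0.4848
Length factor from 54 to 48 items: n = 48/54 = 0.8889
r_new = n·r_full / (1 + (n − 1)·r_full) = 0.4309 / 0.9461 ≈ 0.4554

0.46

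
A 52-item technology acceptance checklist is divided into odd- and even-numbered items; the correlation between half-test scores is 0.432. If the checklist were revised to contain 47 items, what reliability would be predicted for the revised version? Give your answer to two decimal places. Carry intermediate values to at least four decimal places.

0.58

Spearman-Brown correction (n = 2): r_full = 2·0.432/(1 + 0.432) = 0.6034
Length factor from 52 to 47 items: n = 47/52 = 0.9038
r_new = n·r_full / (1 + (n − 1)·r_full) = 0.5454 / 0.9420 ≈ 0.5790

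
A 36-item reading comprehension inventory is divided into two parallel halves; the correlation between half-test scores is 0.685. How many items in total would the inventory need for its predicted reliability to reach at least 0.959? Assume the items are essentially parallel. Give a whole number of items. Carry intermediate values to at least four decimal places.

194

r_full = 2(0.685)/(1 + 0.685) = 0.8131
Solve Spearman-Brown for n: n = 0.959(1 − 0.8131) / [0.8131(1 − 0.959)] = 5.3765
Items = 5.3765 × 36 ≈ 193.55 → 194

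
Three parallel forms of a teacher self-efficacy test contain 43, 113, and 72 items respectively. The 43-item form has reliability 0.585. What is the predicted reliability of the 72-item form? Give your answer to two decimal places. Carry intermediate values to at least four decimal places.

0.70

The 113-item form is not needed; work directly from the 43-item form with n = 72/43 = 1.6744.
r_{72} = n·r / (1 + (n − 1)·r) = 0.9795 / 1.3945 ≈ 0.7024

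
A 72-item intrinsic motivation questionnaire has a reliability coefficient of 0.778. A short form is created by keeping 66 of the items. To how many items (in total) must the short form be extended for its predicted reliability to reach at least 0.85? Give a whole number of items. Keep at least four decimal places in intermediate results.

Short-form reliability: n = 66/72 = 0.9167; r_66 = n·r/(1+(n−1)r) ≈ 0.7626
Then solve for n' with r_old = 0.7626, r_target = 0.85: n' = 0.85(1 − 0.7626)/[0.7626(1 − 0.85)] = 1.7641
Items = 1.7641 × 66 ≈ 116.43 → 117

117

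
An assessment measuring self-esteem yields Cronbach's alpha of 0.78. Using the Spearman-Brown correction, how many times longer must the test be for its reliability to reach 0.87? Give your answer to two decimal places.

n = 0.87 × (1 − 0.78) / [ 0.78 × (1 − 0.87) ]
  = 0.1914 / 0.1014 = 1.8876

1.89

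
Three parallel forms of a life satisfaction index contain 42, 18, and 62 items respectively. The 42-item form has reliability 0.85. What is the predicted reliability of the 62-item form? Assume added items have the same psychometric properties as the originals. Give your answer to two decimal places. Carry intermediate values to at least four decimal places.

Only the ratio of lengths matters: n = 62/42 = 1.4762
r_{62} = n·r / (1 + (n − 1)·r) = 1.2548 / 1.4048 ≈ 0.8932

0.89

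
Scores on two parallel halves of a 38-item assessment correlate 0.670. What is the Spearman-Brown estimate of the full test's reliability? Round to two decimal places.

0.80

The full test is twice the length of either half (n = 2).
r_full = 2(0.670) / (1 + 0.670)
r_full = 1.3400 / 1.6700 ≈ 0.8024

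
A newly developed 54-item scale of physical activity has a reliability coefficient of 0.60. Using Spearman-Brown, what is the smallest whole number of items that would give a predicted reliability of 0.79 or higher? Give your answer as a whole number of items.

136

Spearman-Brown solved for the length factor n:
n = r*(1 − r) / [ r (1 − r*) ]
n = 0.79 × (1 − 0.60) / [ 0.60 × (1 − 0.79) ]
  = 0.3160 / 0.1260 = 2.5079
2.5079 × 54 = 135.43 → 136 items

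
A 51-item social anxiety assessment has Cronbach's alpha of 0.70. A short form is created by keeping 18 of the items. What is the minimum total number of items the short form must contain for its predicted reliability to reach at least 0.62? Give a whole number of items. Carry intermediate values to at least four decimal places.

36

Short-form reliability: n = 18/51 = 0.3529; r_18 = n·r/(1+(n−1)r) ≈ 0.4516
Length factor from the short form to reach 0.62: n' = 0.62(1 − 0.4516) / [0.4516(1 − 0.62)] ≈ 1.9813
Total items = 1.9813 × 18 = 35.66, rounded up to 36.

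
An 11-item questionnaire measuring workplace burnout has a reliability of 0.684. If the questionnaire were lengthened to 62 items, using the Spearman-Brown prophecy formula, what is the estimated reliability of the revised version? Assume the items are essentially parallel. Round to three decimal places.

0.924

Length ratio n = 62/11 = 5.6364
r_new = (5.6364 × 0.684) / (1 + (5.6364 − 1) × 0.684)
r_new = 3.8553 / 4.1713 ≈ 0.9242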